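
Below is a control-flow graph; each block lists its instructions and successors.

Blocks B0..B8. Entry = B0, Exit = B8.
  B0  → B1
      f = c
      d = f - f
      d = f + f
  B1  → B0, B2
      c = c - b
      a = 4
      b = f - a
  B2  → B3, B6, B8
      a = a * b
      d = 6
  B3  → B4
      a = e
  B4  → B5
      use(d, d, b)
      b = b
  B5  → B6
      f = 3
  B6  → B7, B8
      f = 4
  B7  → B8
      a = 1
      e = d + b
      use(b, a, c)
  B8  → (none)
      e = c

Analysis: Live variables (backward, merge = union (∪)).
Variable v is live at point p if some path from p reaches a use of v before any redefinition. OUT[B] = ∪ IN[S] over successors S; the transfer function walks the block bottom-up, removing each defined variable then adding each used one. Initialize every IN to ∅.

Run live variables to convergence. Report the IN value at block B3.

Answer: {b, c, d, e}

Trace:
Fixpoint table:
  B0:   IN={b, c, e}   OUT={b, c, e, f}
  B1:   IN={b, c, e, f}   OUT={a, b, c, e}
  B2:   IN={a, b, c, e}   OUT={b, c, d, e}
  B3:   IN={b, c, d, e}   OUT={b, c, d}
  B4:   IN={b, c, d}   OUT={b, c, d}
  B5:   IN={b, c, d}   OUT={b, c, d}
  B6:   IN={b, c, d}   OUT={b, c, d}
  B7:   IN={b, c, d}   OUT={c}
  B8:   IN={c}   OUT={}

Merge at B3: OUT[B3] = IN[B4] = {b, c, d}
Applying B3's transfer function to that OUT value gives IN[B3] (row B3 above).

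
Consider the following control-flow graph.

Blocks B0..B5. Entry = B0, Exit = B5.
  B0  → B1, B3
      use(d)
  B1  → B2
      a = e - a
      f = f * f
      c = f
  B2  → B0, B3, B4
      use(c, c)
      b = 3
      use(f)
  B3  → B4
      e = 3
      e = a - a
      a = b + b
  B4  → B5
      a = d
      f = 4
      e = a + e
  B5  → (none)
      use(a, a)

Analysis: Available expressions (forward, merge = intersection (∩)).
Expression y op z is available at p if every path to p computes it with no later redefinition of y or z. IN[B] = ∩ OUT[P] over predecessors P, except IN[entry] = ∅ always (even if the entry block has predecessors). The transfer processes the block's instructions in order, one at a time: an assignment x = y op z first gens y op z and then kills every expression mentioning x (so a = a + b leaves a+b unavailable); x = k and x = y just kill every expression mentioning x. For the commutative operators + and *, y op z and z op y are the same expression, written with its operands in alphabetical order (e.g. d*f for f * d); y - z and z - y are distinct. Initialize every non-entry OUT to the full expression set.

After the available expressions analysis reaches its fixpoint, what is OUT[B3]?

Converged values:
  B0:  IN={}  OUT={}
  B1:  IN={}  OUT={}
  B2:  IN={}  OUT={}
  B3:  IN={}  OUT={b+b}
  B4:  IN={}  OUT={}
  B5:  IN={}  OUT={}

Merge at B3: IN[B3] = OUT[B0] ∩ OUT[B2] = {}
Applying B3's transfer function to that IN value gives OUT[B3] (row B3 above).

Answer: {b+b}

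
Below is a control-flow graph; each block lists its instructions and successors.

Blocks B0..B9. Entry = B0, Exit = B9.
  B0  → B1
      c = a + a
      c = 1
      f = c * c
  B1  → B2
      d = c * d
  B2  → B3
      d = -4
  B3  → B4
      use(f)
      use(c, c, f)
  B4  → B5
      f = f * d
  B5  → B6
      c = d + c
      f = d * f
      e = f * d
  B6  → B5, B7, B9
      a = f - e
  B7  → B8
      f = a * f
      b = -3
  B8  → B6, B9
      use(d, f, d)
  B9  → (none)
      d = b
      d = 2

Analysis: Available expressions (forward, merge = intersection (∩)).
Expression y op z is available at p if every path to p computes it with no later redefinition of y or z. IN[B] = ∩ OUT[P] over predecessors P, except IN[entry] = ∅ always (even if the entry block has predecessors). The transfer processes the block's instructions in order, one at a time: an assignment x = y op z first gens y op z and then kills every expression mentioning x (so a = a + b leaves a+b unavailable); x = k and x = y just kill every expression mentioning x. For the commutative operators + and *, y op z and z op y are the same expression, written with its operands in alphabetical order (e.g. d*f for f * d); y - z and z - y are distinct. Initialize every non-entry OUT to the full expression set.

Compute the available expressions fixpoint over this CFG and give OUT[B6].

Fixpoint table:
  B0:  IN={}  OUT={a+a, c*c}
  B1:  IN={a+a, c*c}  OUT={a+a, c*c}
  B2:  IN={a+a, c*c}  OUT={a+a, c*c}
  B3:  IN={a+a, c*c}  OUT={a+a, c*c}
  B4:  IN={a+a, c*c}  OUT={a+a, c*c}
  B5:  IN={}  OUT={d*f}
  B6:  IN={}  OUT={f-e}
  B7:  IN={f-e}  OUT={}
  B8:  IN={}  OUT={}
  B9:  IN={}  OUT={}

Merge at B6: IN[B6] = OUT[B5] ∩ OUT[B8] = {}
Applying B6's transfer function to that IN value gives OUT[B6] (row B6 above).

Answer: {f-e}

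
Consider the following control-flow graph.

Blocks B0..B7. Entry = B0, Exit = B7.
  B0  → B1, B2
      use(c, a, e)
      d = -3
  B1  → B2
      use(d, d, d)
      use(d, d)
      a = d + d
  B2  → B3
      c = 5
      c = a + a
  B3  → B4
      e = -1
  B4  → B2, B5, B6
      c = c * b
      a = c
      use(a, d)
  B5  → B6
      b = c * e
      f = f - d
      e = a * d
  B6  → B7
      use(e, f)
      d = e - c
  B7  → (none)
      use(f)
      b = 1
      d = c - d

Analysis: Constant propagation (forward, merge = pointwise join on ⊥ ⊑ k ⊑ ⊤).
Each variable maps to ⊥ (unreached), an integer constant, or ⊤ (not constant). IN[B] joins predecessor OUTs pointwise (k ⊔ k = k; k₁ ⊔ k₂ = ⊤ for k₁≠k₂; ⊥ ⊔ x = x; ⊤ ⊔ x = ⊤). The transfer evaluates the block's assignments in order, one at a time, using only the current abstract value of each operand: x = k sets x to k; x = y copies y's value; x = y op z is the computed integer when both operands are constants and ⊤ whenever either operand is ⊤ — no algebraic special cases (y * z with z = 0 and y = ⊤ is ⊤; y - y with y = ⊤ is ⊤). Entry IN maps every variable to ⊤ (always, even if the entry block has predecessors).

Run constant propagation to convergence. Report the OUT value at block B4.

Answer: {a: ⊤, b: ⊤, c: ⊤, d: -3, e: -1, f: ⊤}

Derivation:
Fixpoint table:
  B0:  IN=(all ⊤)  OUT={d:-3; rest ⊤}
  B1:  IN={d:-3; rest ⊤}  OUT={a:-6, d:-3; rest ⊤}
  B2:  IN={d:-3; rest ⊤}  OUT={d:-3; rest ⊤}
  B3:  IN={d:-3; rest ⊤}  OUT={d:-3, e:-1; rest ⊤}
  B4:  IN={d:-3, e:-1; rest ⊤}  OUT={d:-3, e:-1; rest ⊤}
  B5:  IN={d:-3, e:-1; rest ⊤}  OUT={d:-3; rest ⊤}
  B6:  IN={d:-3; rest ⊤}  OUT=(all ⊤)
  B7:  IN=(all ⊤)  OUT={b:1; rest ⊤}

Merge at B4: IN[B4] = OUT[B3] = {a: ⊤, b: ⊤, c: ⊤, d: -3, e: -1, f: ⊤}
Applying B4's transfer function to that IN value gives OUT[B4] (row B4 above).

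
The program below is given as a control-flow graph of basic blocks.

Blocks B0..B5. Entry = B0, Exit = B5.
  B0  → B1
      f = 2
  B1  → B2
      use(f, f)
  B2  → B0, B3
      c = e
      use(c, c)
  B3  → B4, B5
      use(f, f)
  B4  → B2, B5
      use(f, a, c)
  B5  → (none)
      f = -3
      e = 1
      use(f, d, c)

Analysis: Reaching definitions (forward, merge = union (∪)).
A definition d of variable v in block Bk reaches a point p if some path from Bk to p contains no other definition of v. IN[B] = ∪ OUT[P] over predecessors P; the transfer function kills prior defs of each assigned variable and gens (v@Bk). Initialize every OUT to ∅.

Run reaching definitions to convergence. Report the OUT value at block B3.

Per-block solution:
  B0: | IN={c@B2, f@B0} | OUT={c@B2, f@B0}
  B1: | IN={c@B2, f@B0} | OUT={c@B2, f@B0}
  B2: | IN={c@B2, f@B0} | OUT={c@B2, f@B0}
  B3: | IN={c@B2, f@B0} | OUT={c@B2, f@B0}
  B4: | IN={c@B2, f@B0} | OUT={c@B2, f@B0}
  B5: | IN={c@B2, f@B0} | OUT={c@B2, e@B5, f@B5}

Merge at B3: IN[B3] = OUT[B2] = {c@B2, f@B0}
Applying B3's transfer function to that IN value gives OUT[B3] (row B3 above).

Answer: {c@B2, f@B0}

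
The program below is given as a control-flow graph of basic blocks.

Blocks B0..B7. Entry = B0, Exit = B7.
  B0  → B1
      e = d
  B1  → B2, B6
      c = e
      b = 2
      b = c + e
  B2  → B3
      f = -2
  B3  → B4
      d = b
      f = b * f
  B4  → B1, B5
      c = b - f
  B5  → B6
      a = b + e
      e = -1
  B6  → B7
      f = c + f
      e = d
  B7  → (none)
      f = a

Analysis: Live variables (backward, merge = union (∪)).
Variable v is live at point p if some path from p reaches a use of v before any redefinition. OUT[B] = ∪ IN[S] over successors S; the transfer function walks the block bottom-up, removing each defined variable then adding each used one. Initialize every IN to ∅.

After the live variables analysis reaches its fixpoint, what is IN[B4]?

Answer: {a, b, d, e, f}

Trace:
Fixpoint table:
  B0: | IN={a, d, f} | OUT={a, d, e, f}
  B1: | IN={a, d, e, f} | OUT={a, b, c, d, e, f}
  B2: | IN={a, b, e} | OUT={a, b, e, f}
  B3: | IN={a, b, e, f} | OUT={a, b, d, e, f}
  B4: | IN={a, b, d, e, f} | OUT={a, b, c, d, e, f}
  B5: | IN={b, c, d, e, f} | OUT={a, c, d, f}
  B6: | IN={a, c, d, f} | OUT={a}
  B7: | IN={a} | OUT={}

Merge at B4: OUT[B4] = IN[B1] ⊔ IN[B5] = {a, b, c, d, e, f}
Applying B4's transfer function to that OUT value gives IN[B4] (row B4 above).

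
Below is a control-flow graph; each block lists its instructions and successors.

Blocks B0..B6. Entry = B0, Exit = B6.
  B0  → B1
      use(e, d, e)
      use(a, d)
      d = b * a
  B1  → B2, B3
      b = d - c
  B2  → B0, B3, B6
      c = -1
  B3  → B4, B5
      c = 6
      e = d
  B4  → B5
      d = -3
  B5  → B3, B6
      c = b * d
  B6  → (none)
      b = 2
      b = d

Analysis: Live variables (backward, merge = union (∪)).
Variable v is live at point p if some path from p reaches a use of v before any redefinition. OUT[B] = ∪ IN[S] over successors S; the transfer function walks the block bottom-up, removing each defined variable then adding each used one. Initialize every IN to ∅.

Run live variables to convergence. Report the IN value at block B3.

Answer: {b, d}

Working:
Converged values:
  B0:  IN={a, b, c, d, e}  OUT={a, c, d, e}
  B1:  IN={a, c, d, e}  OUT={a, b, d, e}
  B2:  IN={a, b, d, e}  OUT={a, b, c, d, e}
  B3:  IN={b, d}  OUT={b, d}
  B4:  IN={b}  OUT={b, d}
  B5:  IN={b, d}  OUT={b, d}
  B6:  IN={d}  OUT={}

Merge at B3: OUT[B3] = IN[B4] ⊔ IN[B5] = {b, d}
Applying B3's transfer function to that OUT value gives IN[B3] (row B3 above).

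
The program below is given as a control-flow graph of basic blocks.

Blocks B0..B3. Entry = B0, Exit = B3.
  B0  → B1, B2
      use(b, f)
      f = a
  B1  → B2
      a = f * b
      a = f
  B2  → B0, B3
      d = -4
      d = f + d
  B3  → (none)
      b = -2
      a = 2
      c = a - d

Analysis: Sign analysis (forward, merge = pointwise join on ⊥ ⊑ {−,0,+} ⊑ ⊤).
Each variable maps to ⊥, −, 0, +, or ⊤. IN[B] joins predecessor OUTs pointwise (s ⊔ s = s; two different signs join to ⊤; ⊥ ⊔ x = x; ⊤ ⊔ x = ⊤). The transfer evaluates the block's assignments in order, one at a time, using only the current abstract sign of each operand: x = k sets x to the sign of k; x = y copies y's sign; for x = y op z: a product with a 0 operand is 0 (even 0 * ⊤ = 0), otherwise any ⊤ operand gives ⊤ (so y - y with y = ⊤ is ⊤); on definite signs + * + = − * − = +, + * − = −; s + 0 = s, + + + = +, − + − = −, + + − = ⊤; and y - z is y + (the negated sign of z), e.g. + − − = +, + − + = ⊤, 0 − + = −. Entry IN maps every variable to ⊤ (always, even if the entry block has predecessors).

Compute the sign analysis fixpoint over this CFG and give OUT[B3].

Answer: {a: +, b: -, c: ⊤, d: ⊤, e: ⊤, f: ⊤}

Trace:
Fixpoint table:
  B0:   IN=(all ⊤)   OUT=(all ⊤)
  B1:   IN=(all ⊤)   OUT=(all ⊤)
  B2:   IN=(all ⊤)   OUT=(all ⊤)
  B3:   IN=(all ⊤)   OUT={a:+, b:-; rest ⊤}

Merge at B3: IN[B3] = OUT[B2] = {a: ⊤, b: ⊤, c: ⊤, d: ⊤, e: ⊤, f: ⊤}
Applying B3's transfer function to that IN value gives OUT[B3] (row B3 above).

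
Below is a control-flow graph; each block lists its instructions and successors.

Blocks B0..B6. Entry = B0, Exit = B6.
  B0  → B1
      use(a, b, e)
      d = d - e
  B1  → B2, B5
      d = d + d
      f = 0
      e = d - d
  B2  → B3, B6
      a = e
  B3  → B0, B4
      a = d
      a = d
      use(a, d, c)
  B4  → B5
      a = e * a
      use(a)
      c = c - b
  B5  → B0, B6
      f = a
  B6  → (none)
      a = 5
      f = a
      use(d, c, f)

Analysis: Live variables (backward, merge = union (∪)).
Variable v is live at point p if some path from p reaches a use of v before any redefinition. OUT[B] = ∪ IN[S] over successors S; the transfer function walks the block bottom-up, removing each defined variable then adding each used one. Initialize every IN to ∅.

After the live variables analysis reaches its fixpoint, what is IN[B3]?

Answer: {b, c, d, e}

Derivation:
Fixpoint table:
  B0: | IN={a, b, c, d, e} | OUT={a, b, c, d}
  B1: | IN={a, b, c, d} | OUT={a, b, c, d, e}
  B2: | IN={b, c, d, e} | OUT={b, c, d, e}
  B3: | IN={b, c, d, e} | OUT={a, b, c, d, e}
  B4: | IN={a, b, c, d, e} | OUT={a, b, c, d, e}
  B5: | IN={a, b, c, d, e} | OUT={a, b, c, d, e}
  B6: | IN={c, d} | OUT={}

Merge at B3: OUT[B3] = IN[B0] ⊔ IN[B4] = {a, b, c, d, e}
Applying B3's transfer function to that OUT value gives IN[B3] (row B3 above).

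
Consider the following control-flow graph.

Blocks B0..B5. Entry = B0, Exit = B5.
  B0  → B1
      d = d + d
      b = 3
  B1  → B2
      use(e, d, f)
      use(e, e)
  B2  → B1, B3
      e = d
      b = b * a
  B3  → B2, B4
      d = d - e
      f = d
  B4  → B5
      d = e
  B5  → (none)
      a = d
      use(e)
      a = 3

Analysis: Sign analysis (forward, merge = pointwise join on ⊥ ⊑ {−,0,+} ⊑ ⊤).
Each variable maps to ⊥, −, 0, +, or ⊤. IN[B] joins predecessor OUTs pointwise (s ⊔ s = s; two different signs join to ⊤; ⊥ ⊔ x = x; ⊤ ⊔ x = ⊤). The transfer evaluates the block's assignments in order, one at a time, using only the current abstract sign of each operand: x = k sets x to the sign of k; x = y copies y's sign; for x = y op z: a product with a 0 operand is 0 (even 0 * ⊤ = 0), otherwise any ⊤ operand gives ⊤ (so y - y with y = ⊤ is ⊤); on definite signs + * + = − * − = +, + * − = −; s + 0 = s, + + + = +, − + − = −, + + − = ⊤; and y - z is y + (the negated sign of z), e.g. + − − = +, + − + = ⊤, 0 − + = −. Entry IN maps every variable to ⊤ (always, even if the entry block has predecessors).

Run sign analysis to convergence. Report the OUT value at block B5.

Converged values:
  B0:  IN=(all ⊤)  OUT={b:+; rest ⊤}
  B1:  IN=(all ⊤)  OUT=(all ⊤)
  B2:  IN=(all ⊤)  OUT=(all ⊤)
  B3:  IN=(all ⊤)  OUT=(all ⊤)
  B4:  IN=(all ⊤)  OUT=(all ⊤)
  B5:  IN=(all ⊤)  OUT={a:+; rest ⊤}

Merge at B5: IN[B5] = OUT[B4] = {a: ⊤, b: ⊤, c: ⊤, d: ⊤, e: ⊤, f: ⊤}
Applying B5's transfer function to that IN value gives OUT[B5] (row B5 above).

Answer: {a: +, b: ⊤, c: ⊤, d: ⊤, e: ⊤, f: ⊤}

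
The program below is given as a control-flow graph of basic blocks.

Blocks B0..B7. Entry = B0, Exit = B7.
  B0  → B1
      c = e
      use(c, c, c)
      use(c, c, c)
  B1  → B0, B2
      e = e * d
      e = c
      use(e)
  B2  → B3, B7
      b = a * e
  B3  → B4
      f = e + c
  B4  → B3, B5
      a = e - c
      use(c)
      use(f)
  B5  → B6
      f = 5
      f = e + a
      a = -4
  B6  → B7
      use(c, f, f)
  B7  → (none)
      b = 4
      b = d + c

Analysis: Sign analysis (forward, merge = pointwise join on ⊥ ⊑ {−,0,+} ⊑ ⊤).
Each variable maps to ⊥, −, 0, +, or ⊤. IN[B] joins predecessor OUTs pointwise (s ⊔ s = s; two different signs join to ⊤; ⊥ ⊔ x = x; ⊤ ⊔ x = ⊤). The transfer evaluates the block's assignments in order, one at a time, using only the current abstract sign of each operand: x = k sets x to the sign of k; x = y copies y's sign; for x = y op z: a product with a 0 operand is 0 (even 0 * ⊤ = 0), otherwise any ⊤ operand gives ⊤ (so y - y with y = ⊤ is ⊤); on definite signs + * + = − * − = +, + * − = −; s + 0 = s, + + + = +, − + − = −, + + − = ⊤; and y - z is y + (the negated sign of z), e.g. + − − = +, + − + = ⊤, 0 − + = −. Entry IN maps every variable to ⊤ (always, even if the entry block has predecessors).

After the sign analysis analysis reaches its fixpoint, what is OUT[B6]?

Answer: {a: -, b: ⊤, c: ⊤, d: ⊤, e: ⊤, f: ⊤}

Trace:
Fixpoint table:
  B0:   IN=(all ⊤)   OUT=(all ⊤)
  B1:   IN=(all ⊤)   OUT=(all ⊤)
  B2:   IN=(all ⊤)   OUT=(all ⊤)
  B3:   IN=(all ⊤)   OUT=(all ⊤)
  B4:   IN=(all ⊤)   OUT=(all ⊤)
  B5:   IN=(all ⊤)   OUT={a:-; rest ⊤}
  B6:   IN={a:-; rest ⊤}   OUT={a:-; rest ⊤}
  B7:   IN=(all ⊤)   OUT=(all ⊤)

Merge at B6: IN[B6] = OUT[B5] = {a: -, b: ⊤, c: ⊤, d: ⊤, e: ⊤, f: ⊤}
Applying B6's transfer function to that IN value gives OUT[B6] (row B6 above).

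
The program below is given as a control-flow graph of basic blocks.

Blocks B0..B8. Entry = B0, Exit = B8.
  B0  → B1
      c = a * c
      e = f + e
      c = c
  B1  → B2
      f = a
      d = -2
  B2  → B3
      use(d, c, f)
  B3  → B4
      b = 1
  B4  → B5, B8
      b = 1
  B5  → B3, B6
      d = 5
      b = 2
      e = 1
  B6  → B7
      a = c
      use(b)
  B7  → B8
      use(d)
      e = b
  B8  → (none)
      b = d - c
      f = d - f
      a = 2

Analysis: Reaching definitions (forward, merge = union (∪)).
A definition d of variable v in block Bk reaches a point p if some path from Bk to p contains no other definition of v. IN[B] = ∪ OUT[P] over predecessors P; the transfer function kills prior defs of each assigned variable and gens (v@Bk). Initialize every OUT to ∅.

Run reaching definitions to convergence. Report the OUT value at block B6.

Answer: {a@B6, b@B5, c@B0, d@B5, e@B5, f@B1}

Working:
Converged values:
  B0: | IN={} | OUT={c@B0, e@B0}
  B1: | IN={c@B0, e@B0} | OUT={c@B0, d@B1, e@B0, f@B1}
  B2: | IN={c@B0, d@B1, e@B0, f@B1} | OUT={c@B0, d@B1, e@B0, f@B1}
  B3: | IN={b@B5, c@B0, d@B1, d@B5, e@B0, e@B5, f@B1} | OUT={b@B3, c@B0, d@B1, d@B5, e@B0, e@B5, f@B1}
  B4: | IN={b@B3, c@B0, d@B1, d@B5, e@B0, e@B5, f@B1} | OUT={b@B4, c@B0, d@B1, d@B5, e@B0, e@B5, f@B1}
  B5: | IN={b@B4, c@B0, d@B1, d@B5, e@B0, e@B5, f@B1} | OUT={b@B5, c@B0, d@B5, e@B5, f@B1}
  B6: | IN={b@B5, c@B0, d@B5, e@B5, f@B1} | OUT={a@B6, b@B5, c@B0, d@B5, e@B5, f@B1}
  B7: | IN={a@B6, b@B5, c@B0, d@B5, e@B5, f@B1} | OUT={a@B6, b@B5, c@B0, d@B5, e@B7, f@B1}
  B8: | IN={a@B6, b@B4, b@B5, c@B0, d@B1, d@B5, e@B0, e@B5, e@B7, f@B1} | OUT={a@B8, b@B8, c@B0, d@B1, d@B5, e@B0, e@B5, e@B7, f@B8}

Merge at B6: IN[B6] = OUT[B5] = {b@B5, c@B0, d@B5, e@B5, f@B1}
Applying B6's transfer function to that IN value gives OUT[B6] (row B6 above).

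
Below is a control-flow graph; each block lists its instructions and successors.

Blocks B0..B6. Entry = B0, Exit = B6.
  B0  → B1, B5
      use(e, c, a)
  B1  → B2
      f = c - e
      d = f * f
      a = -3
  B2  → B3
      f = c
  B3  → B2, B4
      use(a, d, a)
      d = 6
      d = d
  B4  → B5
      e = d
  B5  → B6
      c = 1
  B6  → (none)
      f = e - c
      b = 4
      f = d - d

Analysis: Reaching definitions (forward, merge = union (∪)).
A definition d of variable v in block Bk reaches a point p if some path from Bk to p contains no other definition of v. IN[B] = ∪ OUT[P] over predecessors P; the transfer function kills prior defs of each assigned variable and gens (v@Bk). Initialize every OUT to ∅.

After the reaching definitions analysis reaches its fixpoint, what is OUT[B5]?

Fixpoint table:
  B0:  IN={}  OUT={}
  B1:  IN={}  OUT={a@B1, d@B1, f@B1}
  B2:  IN={a@B1, d@B1, d@B3, f@B1, f@B2}  OUT={a@B1, d@B1, d@B3, f@B2}
  B3:  IN={a@B1, d@B1, d@B3, f@B2}  OUT={a@B1, d@B3, f@B2}
  B4:  IN={a@B1, d@B3, f@B2}  OUT={a@B1, d@B3, e@B4, f@B2}
  B5:  IN={a@B1, d@B3, e@B4, f@B2}  OUT={a@B1, c@B5, d@B3, e@B4, f@B2}
  B6:  IN={a@B1, c@B5, d@B3, e@B4, f@B2}  OUT={a@B1, b@B6, c@B5, d@B3, e@B4, f@B6}

Merge at B5: IN[B5] = OUT[B0] ⊔ OUT[B4] = {a@B1, d@B3, e@B4, f@B2}
Applying B5's transfer function to that IN value gives OUT[B5] (row B5 above).

Answer: {a@B1, c@B5, d@B3, e@B4, f@B2}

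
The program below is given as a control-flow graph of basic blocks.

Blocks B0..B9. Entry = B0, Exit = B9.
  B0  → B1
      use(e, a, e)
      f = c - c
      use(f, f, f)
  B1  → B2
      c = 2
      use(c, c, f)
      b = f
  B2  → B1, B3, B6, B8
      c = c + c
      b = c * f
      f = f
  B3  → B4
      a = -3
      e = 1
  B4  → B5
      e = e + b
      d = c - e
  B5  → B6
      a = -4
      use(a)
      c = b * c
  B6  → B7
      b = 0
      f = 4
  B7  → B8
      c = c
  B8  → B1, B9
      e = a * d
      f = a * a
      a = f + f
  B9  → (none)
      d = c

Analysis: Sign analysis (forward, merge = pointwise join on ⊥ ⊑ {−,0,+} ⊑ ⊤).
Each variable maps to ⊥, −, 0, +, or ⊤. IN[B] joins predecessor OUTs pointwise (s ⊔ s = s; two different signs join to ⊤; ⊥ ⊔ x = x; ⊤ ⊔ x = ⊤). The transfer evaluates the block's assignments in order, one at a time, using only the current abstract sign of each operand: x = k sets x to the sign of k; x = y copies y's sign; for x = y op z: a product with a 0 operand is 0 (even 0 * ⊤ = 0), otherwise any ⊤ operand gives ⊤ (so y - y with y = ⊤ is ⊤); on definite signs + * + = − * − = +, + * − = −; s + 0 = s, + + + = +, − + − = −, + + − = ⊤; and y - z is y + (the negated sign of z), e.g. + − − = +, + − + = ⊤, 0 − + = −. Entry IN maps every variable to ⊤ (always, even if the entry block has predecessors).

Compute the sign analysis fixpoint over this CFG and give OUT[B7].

Fixpoint table:
  B0:  IN=(all ⊤)  OUT=(all ⊤)
  B1:  IN=(all ⊤)  OUT={c:+; rest ⊤}
  B2:  IN={c:+; rest ⊤}  OUT={c:+; rest ⊤}
  B3:  IN={c:+; rest ⊤}  OUT={a:-, c:+, e:+; rest ⊤}
  B4:  IN={a:-, c:+, e:+; rest ⊤}  OUT={a:-, c:+; rest ⊤}
  B5:  IN={a:-, c:+; rest ⊤}  OUT={a:-; rest ⊤}
  B6:  IN=(all ⊤)  OUT={b:0, f:+; rest ⊤}
  B7:  IN={b:0, f:+; rest ⊤}  OUT={b:0, f:+; rest ⊤}
  B8:  IN=(all ⊤)  OUT=(all ⊤)
  B9:  IN=(all ⊤)  OUT=(all ⊤)

Merge at B7: IN[B7] = OUT[B6] = {a: ⊤, b: 0, c: ⊤, d: ⊤, e: ⊤, f: +}
Applying B7's transfer function to that IN value gives OUT[B7] (row B7 above).

Answer: {a: ⊤, b: 0, c: ⊤, d: ⊤, e: ⊤, f: +}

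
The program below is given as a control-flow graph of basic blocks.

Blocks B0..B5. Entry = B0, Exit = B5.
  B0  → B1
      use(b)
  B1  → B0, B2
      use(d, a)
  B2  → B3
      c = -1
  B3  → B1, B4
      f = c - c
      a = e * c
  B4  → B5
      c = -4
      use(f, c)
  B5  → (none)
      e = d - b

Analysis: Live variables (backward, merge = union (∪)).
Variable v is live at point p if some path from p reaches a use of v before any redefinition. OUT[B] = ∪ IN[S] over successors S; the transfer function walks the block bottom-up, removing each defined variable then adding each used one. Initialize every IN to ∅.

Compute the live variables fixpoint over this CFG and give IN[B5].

Answer: {b, d}

Derivation:
Converged values:
  B0:   IN={a, b, d, e}   OUT={a, b, d, e}
  B1:   IN={a, b, d, e}   OUT={a, b, d, e}
  B2:   IN={b, d, e}   OUT={b, c, d, e}
  B3:   IN={b, c, d, e}   OUT={a, b, d, e, f}
  B4:   IN={b, d, f}   OUT={b, d}
  B5:   IN={b, d}   OUT={}

B5 is the boundary node: OUT[B5] = {}
Applying B5's transfer function to that OUT value gives IN[B5] (row B5 above).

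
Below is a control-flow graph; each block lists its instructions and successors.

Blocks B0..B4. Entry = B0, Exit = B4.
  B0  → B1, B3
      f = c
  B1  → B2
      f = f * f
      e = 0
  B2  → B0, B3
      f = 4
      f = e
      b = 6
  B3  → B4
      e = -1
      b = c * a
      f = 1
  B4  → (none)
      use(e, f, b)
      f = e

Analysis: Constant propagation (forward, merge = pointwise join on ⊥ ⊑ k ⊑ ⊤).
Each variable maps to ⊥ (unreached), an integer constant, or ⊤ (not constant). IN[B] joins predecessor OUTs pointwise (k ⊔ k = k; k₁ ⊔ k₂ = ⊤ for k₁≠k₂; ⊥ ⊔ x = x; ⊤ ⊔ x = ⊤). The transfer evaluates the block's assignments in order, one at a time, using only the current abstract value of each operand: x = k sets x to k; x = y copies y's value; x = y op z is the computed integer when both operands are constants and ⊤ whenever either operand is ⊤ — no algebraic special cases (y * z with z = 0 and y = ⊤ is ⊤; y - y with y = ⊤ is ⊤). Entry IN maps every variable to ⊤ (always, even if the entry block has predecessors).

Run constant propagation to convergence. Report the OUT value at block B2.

Converged values:
  B0:  IN=(all ⊤)  OUT=(all ⊤)
  B1:  IN=(all ⊤)  OUT={e:0; rest ⊤}
  B2:  IN={e:0; rest ⊤}  OUT={b:6, e:0, f:0; rest ⊤}
  B3:  IN=(all ⊤)  OUT={e:-1, f:1; rest ⊤}
  B4:  IN={e:-1, f:1; rest ⊤}  OUT={e:-1, f:-1; rest ⊤}

Merge at B2: IN[B2] = OUT[B1] = {a: ⊤, b: ⊤, c: ⊤, d: ⊤, e: 0, f: ⊤}
Applying B2's transfer function to that IN value gives OUT[B2] (row B2 above).

Answer: {a: ⊤, b: 6, c: ⊤, d: ⊤, e: 0, f: 0}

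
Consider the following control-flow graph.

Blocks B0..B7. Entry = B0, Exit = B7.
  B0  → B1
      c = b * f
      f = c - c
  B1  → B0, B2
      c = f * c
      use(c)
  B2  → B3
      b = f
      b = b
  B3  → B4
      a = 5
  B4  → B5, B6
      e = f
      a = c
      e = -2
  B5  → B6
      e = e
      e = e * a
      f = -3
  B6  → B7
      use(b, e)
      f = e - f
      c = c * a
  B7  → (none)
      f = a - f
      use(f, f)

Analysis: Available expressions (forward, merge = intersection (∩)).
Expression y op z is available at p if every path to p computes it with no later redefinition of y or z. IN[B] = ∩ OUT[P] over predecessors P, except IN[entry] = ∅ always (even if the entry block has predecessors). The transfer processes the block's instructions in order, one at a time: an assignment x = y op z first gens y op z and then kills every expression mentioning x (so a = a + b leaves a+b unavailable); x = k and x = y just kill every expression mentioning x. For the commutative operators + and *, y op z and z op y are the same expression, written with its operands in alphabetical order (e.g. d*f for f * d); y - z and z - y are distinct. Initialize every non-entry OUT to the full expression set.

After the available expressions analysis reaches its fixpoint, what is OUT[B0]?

Per-block solution:
  B0:  IN={}  OUT={c-c}
  B1:  IN={c-c}  OUT={}
  B2:  IN={}  OUT={}
  B3:  IN={}  OUT={}
  B4:  IN={}  OUT={}
  B5:  IN={}  OUT={}
  B6:  IN={}  OUT={}
  B7:  IN={}  OUT={}

Merge at B0 (entry node, so the boundary value {} is joined with the incoming edge(s)): IN[B0] = {} ∩ OUT[B1] = {}
Applying B0's transfer function to that IN value gives OUT[B0] (row B0 above).

Answer: {c-c}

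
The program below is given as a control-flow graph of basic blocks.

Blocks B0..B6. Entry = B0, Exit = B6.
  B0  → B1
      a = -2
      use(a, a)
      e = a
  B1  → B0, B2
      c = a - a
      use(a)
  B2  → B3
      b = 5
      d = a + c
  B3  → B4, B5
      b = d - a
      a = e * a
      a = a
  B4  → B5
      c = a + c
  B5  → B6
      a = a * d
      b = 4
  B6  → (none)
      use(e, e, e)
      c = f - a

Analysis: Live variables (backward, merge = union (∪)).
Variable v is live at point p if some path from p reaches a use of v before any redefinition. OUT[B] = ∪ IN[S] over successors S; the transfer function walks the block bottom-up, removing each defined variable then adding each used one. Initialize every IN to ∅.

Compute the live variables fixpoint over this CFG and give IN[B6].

Answer: {a, e, f}

Working:
Per-block solution:
  B0:  IN={f}  OUT={a, e, f}
  B1:  IN={a, e, f}  OUT={a, c, e, f}
  B2:  IN={a, c, e, f}  OUT={a, c, d, e, f}
  B3:  IN={a, c, d, e, f}  OUT={a, c, d, e, f}
  B4:  IN={a, c, d, e, f}  OUT={a, d, e, f}
  B5:  IN={a, d, e, f}  OUT={a, e, f}
  B6:  IN={a, e, f}  OUT={}

B6 is the boundary node: OUT[B6] = {}
Applying B6's transfer function to that OUT value gives IN[B6] (row B6 above).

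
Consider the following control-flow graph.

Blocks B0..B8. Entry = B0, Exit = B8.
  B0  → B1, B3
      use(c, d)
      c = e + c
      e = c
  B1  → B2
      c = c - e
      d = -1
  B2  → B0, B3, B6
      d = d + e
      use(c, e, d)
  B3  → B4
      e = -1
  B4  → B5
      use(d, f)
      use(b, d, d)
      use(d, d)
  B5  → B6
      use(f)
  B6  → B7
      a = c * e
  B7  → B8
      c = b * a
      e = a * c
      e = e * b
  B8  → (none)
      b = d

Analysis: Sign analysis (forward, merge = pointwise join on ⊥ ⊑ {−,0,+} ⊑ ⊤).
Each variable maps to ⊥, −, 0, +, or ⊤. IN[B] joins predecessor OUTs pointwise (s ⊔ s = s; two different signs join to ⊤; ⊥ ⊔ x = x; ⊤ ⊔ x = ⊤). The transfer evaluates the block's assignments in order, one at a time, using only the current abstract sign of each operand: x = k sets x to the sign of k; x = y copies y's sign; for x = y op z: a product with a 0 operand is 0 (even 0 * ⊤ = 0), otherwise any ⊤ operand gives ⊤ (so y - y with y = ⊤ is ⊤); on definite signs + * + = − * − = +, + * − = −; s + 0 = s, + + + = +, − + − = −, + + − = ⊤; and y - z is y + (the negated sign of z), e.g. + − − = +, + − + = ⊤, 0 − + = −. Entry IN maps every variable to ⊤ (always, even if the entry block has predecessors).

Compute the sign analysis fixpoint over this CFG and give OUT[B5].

Per-block solution:
  B0: | IN=(all ⊤) | OUT=(all ⊤)
  B1: | IN=(all ⊤) | OUT={d:-; rest ⊤}
  B2: | IN={d:-; rest ⊤} | OUT=(all ⊤)
  B3: | IN=(all ⊤) | OUT={e:-; rest ⊤}
  B4: | IN={e:-; rest ⊤} | OUT={e:-; rest ⊤}
  B5: | IN={e:-; rest ⊤} | OUT={e:-; rest ⊤}
  B6: | IN=(all ⊤) | OUT=(all ⊤)
  B7: | IN=(all ⊤) | OUT=(all ⊤)
  B8: | IN=(all ⊤) | OUT=(all ⊤)

Merge at B5: IN[B5] = OUT[B4] = {a: ⊤, b: ⊤, c: ⊤, d: ⊤, e: -, f: ⊤}
Applying B5's transfer function to that IN value gives OUT[B5] (row B5 above).

Answer: {a: ⊤, b: ⊤, c: ⊤, d: ⊤, e: -, f: ⊤}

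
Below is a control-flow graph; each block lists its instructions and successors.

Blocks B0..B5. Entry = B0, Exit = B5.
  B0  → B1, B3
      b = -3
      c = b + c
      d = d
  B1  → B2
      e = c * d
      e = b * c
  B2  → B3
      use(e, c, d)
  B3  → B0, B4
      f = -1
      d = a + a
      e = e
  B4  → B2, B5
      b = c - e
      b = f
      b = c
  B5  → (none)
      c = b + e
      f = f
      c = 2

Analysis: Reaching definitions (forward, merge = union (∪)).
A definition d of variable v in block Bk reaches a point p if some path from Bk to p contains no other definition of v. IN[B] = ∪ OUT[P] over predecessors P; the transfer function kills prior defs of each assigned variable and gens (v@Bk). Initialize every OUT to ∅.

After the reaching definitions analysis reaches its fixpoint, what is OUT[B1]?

Answer: {b@B0, c@B0, d@B0, e@B1, f@B3}

Working:
Converged values:
  B0: | IN={b@B0, b@B4, c@B0, d@B3, e@B3, f@B3} | OUT={b@B0, c@B0, d@B0, e@B3, f@B3}
  B1: | IN={b@B0, c@B0, d@B0, e@B3, f@B3} | OUT={b@B0, c@B0, d@B0, e@B1, f@B3}
  B2: | IN={b@B0, b@B4, c@B0, d@B0, d@B3, e@B1, e@B3, f@B3} | OUT={b@B0, b@B4, c@B0, d@B0, d@B3, e@B1, e@B3, f@B3}
  B3: | IN={b@B0, b@B4, c@B0, d@B0, d@B3, e@B1, e@B3, f@B3} | OUT={b@B0, b@B4, c@B0, d@B3, e@B3, f@B3}
  B4: | IN={b@B0, b@B4, c@B0, d@B3, e@B3, f@B3} | OUT={b@B4, c@B0, d@B3, e@B3, f@B3}
  B5: | IN={b@B4, c@B0, d@B3, e@B3, f@B3} | OUT={b@B4, c@B5, d@B3, e@B3, f@B5}

Merge at B1: IN[B1] = OUT[B0] = {b@B0, c@B0, d@B0, e@B3, f@B3}
Applying B1's transfer function to that IN value gives OUT[B1] (row B1 above).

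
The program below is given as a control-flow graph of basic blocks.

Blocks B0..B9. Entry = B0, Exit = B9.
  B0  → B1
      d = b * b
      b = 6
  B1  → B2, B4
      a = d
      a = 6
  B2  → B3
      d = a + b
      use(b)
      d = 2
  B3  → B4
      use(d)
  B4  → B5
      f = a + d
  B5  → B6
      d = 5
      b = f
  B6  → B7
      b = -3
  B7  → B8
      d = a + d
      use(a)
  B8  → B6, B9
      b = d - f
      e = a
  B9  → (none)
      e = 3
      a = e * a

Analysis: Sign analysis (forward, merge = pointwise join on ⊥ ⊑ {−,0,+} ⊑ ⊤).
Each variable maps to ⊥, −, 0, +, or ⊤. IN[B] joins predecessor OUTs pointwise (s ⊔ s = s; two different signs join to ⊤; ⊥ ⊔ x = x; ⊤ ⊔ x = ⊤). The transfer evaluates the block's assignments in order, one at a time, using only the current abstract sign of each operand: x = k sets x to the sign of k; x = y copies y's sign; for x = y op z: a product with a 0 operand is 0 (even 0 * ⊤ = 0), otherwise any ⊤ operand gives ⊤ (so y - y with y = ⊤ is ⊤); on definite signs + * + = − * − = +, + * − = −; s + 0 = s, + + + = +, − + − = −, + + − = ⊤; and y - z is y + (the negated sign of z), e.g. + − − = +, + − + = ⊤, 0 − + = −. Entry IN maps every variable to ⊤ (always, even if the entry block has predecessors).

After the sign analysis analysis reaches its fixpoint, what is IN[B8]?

Answer: {a: +, b: -, c: ⊤, d: +, e: ⊤, f: ⊤}

Derivation:
Fixpoint table:
  B0:  IN=(all ⊤)  OUT={b:+; rest ⊤}
  B1:  IN={b:+; rest ⊤}  OUT={a:+, b:+; rest ⊤}
  B2:  IN={a:+, b:+; rest ⊤}  OUT={a:+, b:+, d:+; rest ⊤}
  B3:  IN={a:+, b:+, d:+; rest ⊤}  OUT={a:+, b:+, d:+; rest ⊤}
  B4:  IN={a:+, b:+; rest ⊤}  OUT={a:+, b:+; rest ⊤}
  B5:  IN={a:+, b:+; rest ⊤}  OUT={a:+, d:+; rest ⊤}
  B6:  IN={a:+, d:+; rest ⊤}  OUT={a:+, b:-, d:+; rest ⊤}
  B7:  IN={a:+, b:-, d:+; rest ⊤}  OUT={a:+, b:-, d:+; rest ⊤}
  B8:  IN={a:+, b:-, d:+; rest ⊤}  OUT={a:+, d:+, e:+; rest ⊤}
  B9:  IN={a:+, d:+, e:+; rest ⊤}  OUT={a:+, d:+, e:+; rest ⊤}

Merge at B8: IN[B8] = OUT[B7] = {a: +, b: -, c: ⊤, d: +, e: ⊤, f: ⊤}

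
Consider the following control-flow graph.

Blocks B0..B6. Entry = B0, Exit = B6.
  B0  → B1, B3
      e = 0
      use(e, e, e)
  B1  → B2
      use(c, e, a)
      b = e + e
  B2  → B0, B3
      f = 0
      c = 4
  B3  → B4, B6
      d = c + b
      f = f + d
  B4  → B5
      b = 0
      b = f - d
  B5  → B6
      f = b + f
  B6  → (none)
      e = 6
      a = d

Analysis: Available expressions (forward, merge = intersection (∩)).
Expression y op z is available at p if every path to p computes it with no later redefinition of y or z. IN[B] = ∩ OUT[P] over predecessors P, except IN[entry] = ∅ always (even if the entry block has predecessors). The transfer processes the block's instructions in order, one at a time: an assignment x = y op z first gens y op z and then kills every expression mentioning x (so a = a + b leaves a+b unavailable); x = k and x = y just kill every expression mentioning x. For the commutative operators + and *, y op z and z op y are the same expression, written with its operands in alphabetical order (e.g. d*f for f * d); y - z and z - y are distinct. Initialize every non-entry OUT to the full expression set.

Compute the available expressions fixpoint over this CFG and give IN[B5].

Fixpoint table:
  B0: | IN={} | OUT={}
  B1: | IN={} | OUT={e+e}
  B2: | IN={e+e} | OUT={e+e}
  B3: | IN={} | OUT={b+c}
  B4: | IN={b+c} | OUT={f-d}
  B5: | IN={f-d} | OUT={}
  B6: | IN={} | OUT={}

Merge at B5: IN[B5] = OUT[B4] = {f-d}

Answer: {f-d}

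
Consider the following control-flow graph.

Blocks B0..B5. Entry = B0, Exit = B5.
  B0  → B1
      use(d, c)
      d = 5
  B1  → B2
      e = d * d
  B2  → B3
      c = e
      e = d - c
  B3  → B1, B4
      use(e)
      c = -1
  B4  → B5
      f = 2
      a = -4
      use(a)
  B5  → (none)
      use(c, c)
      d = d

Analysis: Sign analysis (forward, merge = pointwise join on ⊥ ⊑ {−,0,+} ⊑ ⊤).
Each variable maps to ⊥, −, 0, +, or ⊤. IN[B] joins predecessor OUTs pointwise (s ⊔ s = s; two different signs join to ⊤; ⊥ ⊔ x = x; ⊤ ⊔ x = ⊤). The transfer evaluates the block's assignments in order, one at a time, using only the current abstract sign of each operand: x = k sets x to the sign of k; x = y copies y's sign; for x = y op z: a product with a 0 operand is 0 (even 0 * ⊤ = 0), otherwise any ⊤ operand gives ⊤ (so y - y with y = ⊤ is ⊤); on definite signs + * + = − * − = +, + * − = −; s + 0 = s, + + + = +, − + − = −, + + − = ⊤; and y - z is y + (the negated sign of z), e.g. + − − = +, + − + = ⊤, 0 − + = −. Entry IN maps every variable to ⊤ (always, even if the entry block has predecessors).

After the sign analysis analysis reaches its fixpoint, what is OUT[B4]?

Answer: {a: -, b: ⊤, c: -, d: +, e: ⊤, f: +}

Derivation:
Converged values:
  B0:  IN=(all ⊤)  OUT={d:+; rest ⊤}
  B1:  IN={d:+; rest ⊤}  OUT={d:+, e:+; rest ⊤}
  B2:  IN={d:+, e:+; rest ⊤}  OUT={c:+, d:+; rest ⊤}
  B3:  IN={c:+, d:+; rest ⊤}  OUT={c:-, d:+; rest ⊤}
  B4:  IN={c:-, d:+; rest ⊤}  OUT={a:-, c:-, d:+, f:+; rest ⊤}
  B5:  IN={a:-, c:-, d:+, f:+; rest ⊤}  OUT={a:-, c:-, d:+, f:+; rest ⊤}

Merge at B4: IN[B4] = OUT[B3] = {a: ⊤, b: ⊤, c: -, d: +, e: ⊤, f: ⊤}
Applying B4's transfer function to that IN value gives OUT[B4] (row B4 above).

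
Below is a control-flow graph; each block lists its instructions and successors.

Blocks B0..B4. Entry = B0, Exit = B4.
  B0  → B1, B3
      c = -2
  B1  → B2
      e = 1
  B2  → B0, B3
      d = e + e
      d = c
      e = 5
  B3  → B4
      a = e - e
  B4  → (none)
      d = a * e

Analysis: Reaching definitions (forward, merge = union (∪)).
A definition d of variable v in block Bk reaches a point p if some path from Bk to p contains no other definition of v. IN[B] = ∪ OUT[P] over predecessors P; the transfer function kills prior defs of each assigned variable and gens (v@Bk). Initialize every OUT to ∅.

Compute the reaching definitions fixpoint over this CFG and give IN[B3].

Converged values:
  B0:   IN={c@B0, d@B2, e@B2}   OUT={c@B0, d@B2, e@B2}
  B1:   IN={c@B0, d@B2, e@B2}   OUT={c@B0, d@B2, e@B1}
  B2:   IN={c@B0, d@B2, e@B1}   OUT={c@B0, d@B2, e@B2}
  B3:   IN={c@B0, d@B2, e@B2}   OUT={a@B3, c@B0, d@B2, e@B2}
  B4:   IN={a@B3, c@B0, d@B2, e@B2}   OUT={a@B3, c@B0, d@B4, e@B2}

Merge at B3: IN[B3] = OUT[B0] ⊔ OUT[B2] = {c@B0, d@B2, e@B2}

Answer: {c@B0, d@B2, e@B2}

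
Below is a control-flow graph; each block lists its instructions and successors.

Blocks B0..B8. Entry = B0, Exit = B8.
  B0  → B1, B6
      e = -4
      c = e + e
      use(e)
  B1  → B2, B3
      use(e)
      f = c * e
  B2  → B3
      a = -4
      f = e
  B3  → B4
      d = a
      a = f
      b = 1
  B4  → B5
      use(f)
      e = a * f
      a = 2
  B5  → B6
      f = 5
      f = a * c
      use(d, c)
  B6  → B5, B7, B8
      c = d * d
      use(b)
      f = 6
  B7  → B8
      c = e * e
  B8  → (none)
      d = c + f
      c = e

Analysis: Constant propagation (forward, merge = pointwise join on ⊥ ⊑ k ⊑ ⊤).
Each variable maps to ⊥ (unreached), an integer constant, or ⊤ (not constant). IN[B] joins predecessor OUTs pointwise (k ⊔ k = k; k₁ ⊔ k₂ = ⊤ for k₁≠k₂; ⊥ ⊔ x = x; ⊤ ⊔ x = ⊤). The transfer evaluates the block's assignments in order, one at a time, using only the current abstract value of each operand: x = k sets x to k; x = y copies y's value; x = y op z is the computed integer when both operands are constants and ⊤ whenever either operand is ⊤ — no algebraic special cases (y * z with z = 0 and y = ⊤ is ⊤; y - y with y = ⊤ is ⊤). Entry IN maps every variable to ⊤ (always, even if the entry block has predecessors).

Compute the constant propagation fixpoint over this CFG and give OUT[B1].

Fixpoint table:
  B0:   IN=(all ⊤)   OUT={c:-8, e:-4; rest ⊤}
  B1:   IN={c:-8, e:-4; rest ⊤}   OUT={c:-8, e:-4, f:32; rest ⊤}
  B2:   IN={c:-8, e:-4, f:32; rest ⊤}   OUT={a:-4, c:-8, e:-4, f:-4; rest ⊤}
  B3:   IN={c:-8, e:-4; rest ⊤}   OUT={b:1, c:-8, e:-4; rest ⊤}
  B4:   IN={b:1, c:-8, e:-4; rest ⊤}   OUT={a:2, b:1, c:-8; rest ⊤}
  B5:   IN=(all ⊤)   OUT=(all ⊤)
  B6:   IN=(all ⊤)   OUT={f:6; rest ⊤}
  B7:   IN={f:6; rest ⊤}   OUT={f:6; rest ⊤}
  B8:   IN={f:6; rest ⊤}   OUT={f:6; rest ⊤}

Merge at B1: IN[B1] = OUT[B0] = {a: ⊤, b: ⊤, c: -8, d: ⊤, e: -4, f: ⊤}
Applying B1's transfer function to that IN value gives OUT[B1] (row B1 above).

Answer: {a: ⊤, b: ⊤, c: -8, d: ⊤, e: -4, f: 32}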